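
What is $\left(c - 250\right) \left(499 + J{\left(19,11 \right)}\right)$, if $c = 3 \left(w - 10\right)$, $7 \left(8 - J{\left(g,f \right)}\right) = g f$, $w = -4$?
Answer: $- \frac{975280}{7} \approx -1.3933 \cdot 10^{5}$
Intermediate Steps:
$J{\left(g,f \right)} = 8 - \frac{f g}{7}$ ($J{\left(g,f \right)} = 8 - \frac{g f}{7} = 8 - \frac{f g}{7}$)
$c = -42$ ($c = 3 \left(-4 - 10\right) = 3 \left(-14\right) = -42$)
$\left(c - 250\right) \left(499 + J{\left(19,11 \right)}\right) = \left(-42 - 250\right) \left(499 + \left(8 - \frac{11}{7} \cdot 19\right)\right) = - 292 \left(499 + \left(8 - \frac{209}{7}\right)\right) = - 292 \left(499 - \frac{153}{7}\right) = \left(-292\right) \frac{3340}{7} = - \frac{975280}{7}$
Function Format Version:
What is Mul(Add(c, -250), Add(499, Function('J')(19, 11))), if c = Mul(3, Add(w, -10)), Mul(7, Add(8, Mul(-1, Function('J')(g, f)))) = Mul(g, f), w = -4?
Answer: Rational(-975280, 7) ≈ -1.3933e+5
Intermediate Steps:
Function('J')(g, f) = Add(8, Mul(Rational(-1, 7), f, g)) (Function('J')(g, f) = Add(8, Mul(Rational(-1, 7), Mul(g, f))) = Add(8, Mul(Rational(-1, 7), Mul(f, g))) = Add(8, Mul(Rational(-1, 7), f, g)))
c = -42 (c = Mul(3, Add(-4, -10)) = Mul(3, -14) = -42)
Mul(Add(c, -250), Add(499, Function('J')(19, 11))) = Mul(Add(-42, -250), Add(499, Add(8, Mul(Rational(-1, 7), 11, 19)))) = Mul(-292, Add(499, Add(8, Rational(-209, 7)))) = Mul(-292, Add(499, Rational(-153, 7))) = Mul(-292, Rational(3340, 7)) = Rational(-975280, 7)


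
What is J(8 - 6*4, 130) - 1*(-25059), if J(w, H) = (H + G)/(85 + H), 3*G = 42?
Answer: 5387829/215 ≈ 25060.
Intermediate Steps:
G = 14 (G = (⅓)*42 = 14)
J(w, H) = (14 + H)/(85 + H) (J(w, H) = (H + 14)/(85 + H) = (14 + H)/(85 + H))
J(8 - 6*4, 130) - 1*(-25059) = (14 + 130)/(85 + 130) - 1*(-25059) = 144/215 + 25059 = 5387829/215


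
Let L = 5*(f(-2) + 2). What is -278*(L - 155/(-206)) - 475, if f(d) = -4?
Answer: 215870/103 ≈ 2095.8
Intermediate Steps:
L = -10 (L = 5*(-4 + 2) = 5*(-2) = -10)
-278*(L - 155/(-206)) - 475 = -278*(-10 - 155/(-206)) - 475 = -278*(-10 - 155*(-1)/206) - 475 = -278*(-10 - 1*(-155/206)) - 475 = -278*(-10 + 155/206) - 475 = -278*(-1905/206) - 475 = 264795/103 - 475 = 215870/103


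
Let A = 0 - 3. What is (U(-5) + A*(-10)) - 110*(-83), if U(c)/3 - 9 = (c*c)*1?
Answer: 9262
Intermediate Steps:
U(c) = 27 + 3*c² (U(c) = 27 + 3*((c*c)*1) = 27 + 3*(c²*1) = 27 + 3*c²)
A = -3
(U(-5) + A*(-10)) - 110*(-83) = ((27 + 3*(-5)²) - 3*(-10)) - 110*(-83) = ((27 + 3*25) + 30) + 9130 = ((27 + 75) + 30) + 9130 = (102 + 30) + 9130 = 132 + 9130 = 9262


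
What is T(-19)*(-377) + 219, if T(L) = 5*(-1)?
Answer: 2104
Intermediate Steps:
T(L) = -5
T(-19)*(-377) + 219 = -5*(-377) + 219 = 1885 + 219 = 2104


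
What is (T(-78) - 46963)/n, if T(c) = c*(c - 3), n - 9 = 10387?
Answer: -40645/10396 ≈ -3.9097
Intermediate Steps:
n = 10396 (n = 9 + 10387 = 10396)
T(c) = c*(-3 + c)
(T(-78) - 46963)/n = (-78*(-3 - 78) - 46963)/10396 = (-78*(-81) - 46963)*(1/10396) = (6318 - 46963)*(1/10396) = -40645*1/10396 = -40645/10396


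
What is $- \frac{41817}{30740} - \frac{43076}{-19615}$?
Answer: $\frac{1901569}{2275340} \approx 0.83573$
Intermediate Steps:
$- \frac{41817}{30740} - \frac{43076}{-19615} = \left(-41817\right) \frac{1}{30740} - - \frac{43076}{19615} = - \frac{789}{580} + \frac{43076}{19615} = \frac{1901569}{2275340}$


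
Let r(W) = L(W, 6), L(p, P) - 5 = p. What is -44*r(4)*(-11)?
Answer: 4356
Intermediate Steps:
L(p, P) = 5 + p
r(W) = 5 + W
-44*r(4)*(-11) = -44*(5 + 4)*(-11) = -44*9*(-11) = -396*(-11) = 4356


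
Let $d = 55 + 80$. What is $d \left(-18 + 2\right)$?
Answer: $-2160$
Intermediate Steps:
$d = 135$
$d \left(-18 + 2\right) = 135 \left(-18 + 2\right) = 135 \left(-16\right) = -2160$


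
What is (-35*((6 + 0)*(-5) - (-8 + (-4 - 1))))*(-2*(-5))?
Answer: 5950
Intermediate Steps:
(-35*((6 + 0)*(-5) - (-8 + (-4 - 1))))*(-2*(-5)) = -35*(6*(-5) - (-8 - 5))*10 = -35*(-30 - 1*(-13))*10 = -35*(-30 + 13)*10 = -35*(-17)*10 = 595*10 = 5950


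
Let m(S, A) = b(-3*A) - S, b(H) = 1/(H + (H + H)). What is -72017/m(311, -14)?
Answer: 9074142/39185 ≈ 231.57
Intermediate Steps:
b(H) = 1/(3*H) (b(H) = 1/(H + 2*H) = 1/(3*H))
m(S, A) = -S - 1/(9*A) (m(S, A) = 1/(3*((-3*A))) - S = (-1/(3*A))/3 - S = -1/(9*A) - S = -S - 1/(9*A))
-72017/m(311, -14) = -72017/(-1*311 - ⅑/(-14)) = -72017/(-311 - ⅑*(-1/14)) = -72017/(-311 + 1/126) = -72017/(-39185/126) = -72017*(-126/39185) = 9074142/39185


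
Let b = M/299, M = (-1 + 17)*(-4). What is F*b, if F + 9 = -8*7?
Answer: 320/23 ≈ 13.913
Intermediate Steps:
F = -65 (F = -9 - 8*7 = -9 - 56 = -65)
M = -64 (M = 16*(-4) = -64)
b = -64/299 ≈ -0.21405
F*b = -65*(-64/299) = 320/23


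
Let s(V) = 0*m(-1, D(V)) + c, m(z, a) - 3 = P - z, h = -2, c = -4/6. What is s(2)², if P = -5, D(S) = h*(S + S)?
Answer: 4/9 ≈ 0.44444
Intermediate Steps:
c = -⅔ (c = -4*⅙ = -⅔ ≈ -0.66667)
D(S) = -4*S (D(S) = -2*(S + S) = -4*S)
m(z, a) = -2 - z (m(z, a) = 3 + (-5 - z) = -2 - z)
s(V) = -⅔ (s(V) = 0*(-2 - 1*(-1)) - ⅔ = 0*(-2 + 1) - ⅔ = 0*(-1) - ⅔ = 0 - ⅔ = -⅔)
s(2)² = (-⅔)² = 4/9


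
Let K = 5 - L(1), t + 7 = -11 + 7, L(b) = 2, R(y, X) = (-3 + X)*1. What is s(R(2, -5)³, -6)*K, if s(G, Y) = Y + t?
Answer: -51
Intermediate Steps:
R(y, X) = -3 + X
t = -11 (t = -7 + (-11 + 7) = -7 - 4 = -11)
K = 3 (K = 5 - 1*2 = 5 - 2 = 3)
s(G, Y) = -11 + Y (s(G, Y) = Y - 11 = -11 + Y)
s(R(2, -5)³, -6)*K = (-11 - 6)*3 = -17*3 = -51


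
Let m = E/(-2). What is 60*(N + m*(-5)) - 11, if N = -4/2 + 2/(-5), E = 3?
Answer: 295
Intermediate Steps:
N = -12/5 (N = -4*½ + 2*(-⅕) = -2 - ⅖ = -12/5 ≈ -2.4000)
m = -3/2 (m = 3/(-2) = 3*(-½) = -3/2 ≈ -1.5000)
60*(N + m*(-5)) - 11 = 60*(-12/5 - 3/2*(-5)) - 11 = 60*(-12/5 + 15/2) - 11 = 60*(51/10) - 11 = 306 - 11 = 295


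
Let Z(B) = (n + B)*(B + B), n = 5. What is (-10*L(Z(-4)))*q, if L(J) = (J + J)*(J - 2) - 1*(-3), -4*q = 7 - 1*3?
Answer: 1630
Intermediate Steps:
q = -1 (q = -(7 - 1*3)/4 = -(7 - 3)/4 = -1/4*4 = -1)
Z(B) = 2*B*(5 + B) (Z(B) = (5 + B)*(B + B) = (5 + B)*(2*B) = 2*B*(5 + B))
L(J) = 3 + 2*J*(-2 + J) (L(J) = (2*J)*(-2 + J) + 3 = 2*J*(-2 + J) + 3 = 3 + 2*J*(-2 + J))
(-10*L(Z(-4)))*q = -10*(3 - 8*(-4)*(5 - 4) + 2*(2*(-4)*(5 - 4))**2)*(-1) = -10*(3 - 8*(-4) + 2*(2*(-4)*1)**2)*(-1) = -10*(3 - 4*(-8) + 2*(-8)**2)*(-1) = -10*(3 + 32 + 2*64)*(-1) = -10*(3 + 32 + 128)*(-1) = -10*163*(-1) = -1630*(-1) = 1630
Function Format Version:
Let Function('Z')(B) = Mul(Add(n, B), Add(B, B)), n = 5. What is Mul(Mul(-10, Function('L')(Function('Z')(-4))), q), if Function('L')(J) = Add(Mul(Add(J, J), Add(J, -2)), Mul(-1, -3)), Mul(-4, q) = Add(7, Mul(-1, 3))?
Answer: 1630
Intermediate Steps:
q = -1 (q = Mul(Rational(-1, 4), Add(7, Mul(-1, 3))) = Mul(Rational(-1, 4), Add(7, -3)) = Mul(Rational(-1, 4), 4) = -1)
Function('Z')(B) = Mul(2, B, Add(5, B)) (Function('Z')(B) = Mul(Add(5, B), Add(B, B)) = Mul(Add(5, B), Mul(2, B)) = Mul(2, B, Add(5, B)))
Function('L')(J) = Add(3, Mul(2, J, Add(-2, J))) (Function('L')(J) = Add(Mul(Mul(2, J), Add(-2, J)), 3) = Add(Mul(2, J, Add(-2, J)), 3) = Add(3, Mul(2, J, Add(-2, J))))
Mul(Mul(-10, Function('L')(Function('Z')(-4))), q) = Mul(Mul(-10, Add(3, Mul(-4, Mul(2, -4, Add(5, -4))), Mul(2, Pow(Mul(2, -4, Add(5, -4)), 2)))), -1) = Mul(Mul(-10, Add(3, Mul(-4, Mul(2, -4, 1)), Mul(2, Pow(Mul(2, -4, 1), 2)))), -1) = Mul(Mul(-10, Add(3, Mul(-4, -8), Mul(2, Pow(-8, 2)))), -1) = Mul(Mul(-10, Add(3, 32, Mul(2, 64))), -1) = Mul(Mul(-10, Add(3, 32, 128)), -1) = Mul(Mul(-10, 163), -1) = Mul(-1630, -1) = 1630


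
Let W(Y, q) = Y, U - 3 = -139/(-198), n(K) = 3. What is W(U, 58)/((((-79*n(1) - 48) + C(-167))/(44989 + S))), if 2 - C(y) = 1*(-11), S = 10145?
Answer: -2245179/2992 ≈ -750.39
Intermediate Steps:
U = 733/198 (U = 3 - 139/(-198) = 3 - 139*(-1/198) = 3 + 139/198 = 733/198 ≈ 3.7020)
C(y) = 13 (C(y) = 2 - (-11) = 2 - 1*(-11) = 2 + 11 = 13)
W(U, 58)/((((-79*n(1) - 48) + C(-167))/(44989 + S))) = 733/(198*((((-79*3 - 48) + 13)/(44989 + 10145)))) = 733/(198*((((-237 - 48) + 13)/55134))) = 733/(198*(((-285 + 13)*(1/55134)))) = 733/(198*((-272*1/55134))) = 733/(198*(-136/27567)) = (733/198)*(-27567/136) = -2245179/2992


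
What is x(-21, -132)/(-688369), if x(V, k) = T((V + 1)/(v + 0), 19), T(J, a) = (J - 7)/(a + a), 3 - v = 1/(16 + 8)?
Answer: 977/1857219562 ≈ 5.2606e-7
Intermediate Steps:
v = 71/24 (v = 3 - 1/(16 + 8) = 3 - 1/24 = 71/24 ≈ 2.9583)
T(J, a) = (-7 + J)/(2*a) (T(J, a) = (-7 + J)/((2*a)) = (-7 + J)*(1/(2*a)) = (-7 + J)/(2*a))
x(V, k) = -473/2698 + 12*V/1349 (x(V, k) = (1/2)*(-7 + (V + 1)/(71/24 + 0))/19 = (1/2)*(1/19)*(-7 + (1 + V)/(71/24)) = (1/2)*(1/19)*(-7 + (1 + V)*(24/71)) = (1/2)*(1/19)*(-7 + (24/71 + 24*V/71)) = (1/2)*(1/19)*(-473/71 + 24*V/71) = -473/2698 + 12*V/1349)
x(-21, -132)/(-688369) = (-473/2698 + (12/1349)*(-21))/(-688369) = (-473/2698 - 252/1349)*(-1/688369) = -977/2698*(-1/688369) = 977/1857219562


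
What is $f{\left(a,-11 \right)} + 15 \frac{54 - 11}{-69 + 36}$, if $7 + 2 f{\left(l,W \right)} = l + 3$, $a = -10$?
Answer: $- \frac{292}{11} \approx -26.545$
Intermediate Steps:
$f{\left(l,W \right)} = -2 + \frac{l}{2}$ ($f{\left(l,W \right)} = - \frac{7}{2} + \frac{l + 3}{2} = - \frac{7}{2} + \frac{3 + l}{2} = - \frac{7}{2} + \left(\frac{3}{2} + \frac{l}{2}\right) = -2 + \frac{l}{2}$)
$f{\left(a,-11 \right)} + 15 \frac{54 - 11}{-69 + 36} = \left(-2 + \frac{1}{2} \left(-10\right)\right) + 15 \frac{54 - 11}{-69 + 36} = \left(-2 - 5\right) + 15 \frac{43}{-33} = -7 + 15 \cdot 43 \left(- \frac{1}{33}\right) = -7 + 15 \left(- \frac{43}{33}\right) = -7 - \frac{215}{11} = - \frac{292}{11}$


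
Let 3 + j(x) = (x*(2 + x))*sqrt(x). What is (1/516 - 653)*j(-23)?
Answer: 336947/172 - 54248467*I*sqrt(23)/172 ≈ 1959.0 - 1.5126e+6*I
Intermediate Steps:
j(x) = -3 + x**(3/2)*(2 + x) (j(x) = -3 + (x*(2 + x))*sqrt(x) = -3 + x**(3/2)*(2 + x))
(1/516 - 653)*j(-23) = (1/516 - 653)*(-3 + (-23)**(5/2) + 2*(-23)**(3/2)) = (1/516 - 653)*(-3 + 529*I*sqrt(23) + 2*(-23*I*sqrt(23))) = -336947*(-3 + 529*I*sqrt(23) - 46*I*sqrt(23))/516 = -336947*(-3 + 483*I*sqrt(23))/516 = 336947/172 - 54248467*I*sqrt(23)/172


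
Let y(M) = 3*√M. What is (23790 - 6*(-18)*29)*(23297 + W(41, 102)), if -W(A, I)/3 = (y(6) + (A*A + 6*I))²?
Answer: -424032591864 - 1111178628*√6 ≈ -4.2675e+11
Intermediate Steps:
W(A, I) = -3*(A² + 3*√6 + 6*I)² (W(A, I) = -3*(3*√6 + (A*A + 6*I))² = -3*(3*√6 + (A² + 6*I))² = -3*(A² + 3*√6 + 6*I)²)
(23790 - 6*(-18)*29)*(23297 + W(41, 102)) = (23790 - 6*(-18)*29)*(23297 - 3*(41² + 3*√6 + 6*102)²) = (23790 + 108*29)*(23297 - 3*(1681 + 3*√6 + 612)²) = (23790 + 3132)*(23297 - 3*(2293 + 3*√6)²) = 26922*(23297 - 3*(2293 + 3*√6)²) = 627201834 - 80766*(2293 + 3*√6)²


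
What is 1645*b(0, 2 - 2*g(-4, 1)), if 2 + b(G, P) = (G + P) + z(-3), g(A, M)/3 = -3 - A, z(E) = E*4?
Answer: -29610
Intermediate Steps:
z(E) = 4*E
g(A, M) = -9 - 3*A (g(A, M) = 3*(-3 - A) = -9 - 3*A)
b(G, P) = -14 + G + P (b(G, P) = -2 + ((G + P) + 4*(-3)) = -2 + ((G + P) - 12) = -2 + (-12 + G + P) = -14 + G + P)
1645*b(0, 2 - 2*g(-4, 1)) = 1645*(-14 + 0 + (2 - 2*(-9 - 3*(-4)))) = 1645*(-14 + 0 + (2 - 2*(-9 + 12))) = 1645*(-14 + 0 + (2 - 2*3)) = 1645*(-14 + 0 + (2 - 6)) = 1645*(-14 + 0 - 4) = 1645*(-18) = -29610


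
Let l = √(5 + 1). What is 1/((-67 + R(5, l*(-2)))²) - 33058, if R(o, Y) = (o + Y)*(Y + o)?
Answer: -11872714357/359148 - 5*√6/29929 ≈ -33058.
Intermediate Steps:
l = √6 ≈ 2.4495
R(o, Y) = (Y + o)² (R(o, Y) = (Y + o)*(Y + o) = (Y + o)²)
1/((-67 + R(5, l*(-2)))²) - 33058 = 1/((-67 + (√6*(-2) + 5)²)²) - 33058 = 1/((-67 + (-2*√6 + 5)²)²) - 33058 = 1/((-67 + (5 - 2*√6)²)²) - 33058 = (-67 + (5 - 2*√6)²)⁻² - 33058 = -33058 + (-67 + (5 - 2*√6)²)⁻²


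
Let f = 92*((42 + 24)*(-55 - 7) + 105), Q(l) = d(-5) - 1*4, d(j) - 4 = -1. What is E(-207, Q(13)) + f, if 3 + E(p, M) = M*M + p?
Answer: -367013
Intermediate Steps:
d(j) = 3 (d(j) = 4 - 1 = 3)
Q(l) = -1 (Q(l) = 3 - 1*4 = 3 - 4 = -1)
f = -366804 (f = 92*(66*(-62) + 105) = 92*(-4092 + 105) = 92*(-3987) = -366804)
E(p, M) = -3 + p + M² (E(p, M) = -3 + (M*M + p) = -3 + (M² + p) = -3 + (p + M²) = -3 + p + M²)
E(-207, Q(13)) + f = (-3 - 207 + (-1)²) - 366804 = (-3 - 207 + 1) - 366804 = -209 - 366804 = -367013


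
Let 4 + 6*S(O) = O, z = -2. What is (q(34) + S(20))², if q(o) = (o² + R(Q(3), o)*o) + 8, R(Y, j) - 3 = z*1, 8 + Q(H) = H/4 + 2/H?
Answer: 12974404/9 ≈ 1.4416e+6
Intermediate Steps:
S(O) = -⅔ + O/6
Q(H) = -8 + 2/H + H/4 (Q(H) = -8 + (H/4 + 2/H) = -8 + (2/H + H/4) = -8 + 2/H + H/4)
R(Y, j) = 1 (R(Y, j) = 3 - 2*1 = 3 - 2 = 1)
q(o) = 8 + o + o² (q(o) = (o² + 1*o) + 8 = (o² + o) + 8 = (o + o²) + 8 = 8 + o + o²)
(q(34) + S(20))² = ((8 + 34 + 34²) + (-⅔ + (⅙)*20))² = ((8 + 34 + 1156) + (-⅔ + 10/3))² = (1198 + 8/3)² = (3602/3)² = 12974404/9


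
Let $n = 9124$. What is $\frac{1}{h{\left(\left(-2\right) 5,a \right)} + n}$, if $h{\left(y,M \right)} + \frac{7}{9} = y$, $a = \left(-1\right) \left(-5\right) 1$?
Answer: $\frac{9}{82019} \approx 0.00010973$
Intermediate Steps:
$a = 5$ ($a = 5 \cdot 1 = 5$)
$h{\left(y,M \right)} = - \frac{7}{9} + y$
$\frac{1}{h{\left(\left(-2\right) 5,a \right)} + n} = \frac{1}{\left(- \frac{7}{9} - 10\right) + 9124} = \frac{1}{- \frac{97}{9} + 9124} = \frac{1}{\frac{82019}{9}} = \frac{9}{82019}$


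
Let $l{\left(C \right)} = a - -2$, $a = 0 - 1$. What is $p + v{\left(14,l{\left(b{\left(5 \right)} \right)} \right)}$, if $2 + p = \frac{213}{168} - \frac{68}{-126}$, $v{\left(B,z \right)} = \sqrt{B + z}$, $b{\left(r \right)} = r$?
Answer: $- \frac{97}{504} + \sqrt{15} \approx 3.6805$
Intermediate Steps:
$a = -1$
$l{\left(C \right)} = 1$ ($l{\left(C \right)} = -1 - -2 = -1 + 2 = 1$)
$p = - \frac{97}{504}$ ($p = -2 + \left(\frac{213}{168} - \frac{68}{-126}\right) = -2 + \left(213 \cdot \frac{1}{168} - - \frac{34}{63}\right) = -2 + \left(\frac{71}{56} + \frac{34}{63}\right) = -2 + \frac{911}{504} = - \frac{97}{504} \approx -0.19246$)
$p + v{\left(14,l{\left(b{\left(5 \right)} \right)} \right)} = - \frac{97}{504} + \sqrt{14 + 1} = - \frac{97}{504} + \sqrt{15}$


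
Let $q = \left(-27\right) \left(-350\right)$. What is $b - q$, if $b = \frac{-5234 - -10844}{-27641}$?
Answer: $- \frac{261213060}{27641} \approx -9450.2$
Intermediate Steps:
$q = 9450$
$b = - \frac{5610}{27641}$ ($b = \left(-5234 + 10844\right) \left(- \frac{1}{27641}\right) = 5610 \left(- \frac{1}{27641}\right) = - \frac{5610}{27641} \approx -0.20296$)
$b - q = - \frac{5610}{27641} - 9450 = - \frac{261213060}{27641}$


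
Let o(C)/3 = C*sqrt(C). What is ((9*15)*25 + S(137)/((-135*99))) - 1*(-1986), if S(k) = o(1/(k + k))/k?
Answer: 5361 - sqrt(274)/45821510460 ≈ 5361.0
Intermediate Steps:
o(C) = 3*C**(3/2) (o(C) = 3*(C*sqrt(C)) = 3*C**(3/2))
S(k) = 3*sqrt(2)*(1/k)**(3/2)/(4*k) (S(k) = (3*(1/(k + k))**(3/2))/k = (3*(1/(2*k))**(3/2))/k = (3*(sqrt(2)*(1/k)**(3/2)/4))/k = (3*sqrt(2)*(1/k)**(3/2)/4)/k = 3*sqrt(2)*(1/k)**(3/2)/(4*k))
((9*15)*25 + S(137)/((-135*99))) - 1*(-1986) = ((9*15)*25 + ((3/4)*sqrt(2)*(1/137)**(3/2)/137)/((-135*99))) - 1*(-1986) = (135*25 + ((3/4)*sqrt(2)*(1/137)*(1/137)**(3/2))/(-13365)) + 1986 = (3375 + ((3/4)*sqrt(2)*(1/137)*(sqrt(137)/18769))*(-1/13365)) + 1986 = (3375 + (3*sqrt(274)/10285412)*(-1/13365)) + 1986 = (3375 - sqrt(274)/45821510460) + 1986 = 5361 - sqrt(274)/45821510460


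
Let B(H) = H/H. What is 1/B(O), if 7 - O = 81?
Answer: 1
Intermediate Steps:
O = -74 (O = 7 - 1*81 = 7 - 81 = -74)
B(H) = 1
1/B(O) = 1/1 = 1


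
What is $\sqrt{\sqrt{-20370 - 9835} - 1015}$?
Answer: $\sqrt{-1015 + i \sqrt{30205}} \approx 2.7177 + 31.975 i$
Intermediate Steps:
$\sqrt{\sqrt{-20370 - 9835} - 1015} = \sqrt{\sqrt{-30205} - 1015} = \sqrt{i \sqrt{30205} - 1015} = \sqrt{-1015 + i \sqrt{30205}}$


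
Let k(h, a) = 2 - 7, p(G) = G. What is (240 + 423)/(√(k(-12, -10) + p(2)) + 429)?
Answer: 94809/61348 - 221*I*√3/61348 ≈ 1.5454 - 0.0062395*I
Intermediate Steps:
k(h, a) = -5
(240 + 423)/(√(k(-12, -10) + p(2)) + 429) = (240 + 423)/(√(-5 + 2) + 429) = 663/(√(-3) + 429) = 663/(I*√3 + 429) = 663/(429 + I*√3)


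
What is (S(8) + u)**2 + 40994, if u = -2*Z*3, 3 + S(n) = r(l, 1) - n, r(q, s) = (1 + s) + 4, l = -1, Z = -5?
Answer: 41619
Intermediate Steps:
r(q, s) = 5 + s
S(n) = 3 - n (S(n) = -3 + ((5 + 1) - n) = -3 + (6 - n) = 3 - n)
u = 30 (u = -2*(-5)*3 = 10*3 = 30)
(S(8) + u)**2 + 40994 = ((3 - 1*8) + 30)**2 + 40994 = ((3 - 8) + 30)**2 + 40994 = (-5 + 30)**2 + 40994 = 25**2 + 40994 = 625 + 40994 = 41619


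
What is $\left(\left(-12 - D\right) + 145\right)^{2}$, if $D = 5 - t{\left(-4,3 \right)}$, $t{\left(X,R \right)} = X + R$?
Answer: $16129$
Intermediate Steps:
$t{\left(X,R \right)} = R + X$
$D = 6$ ($D = 5 - \left(3 - 4\right) = 5 - -1 = 5 + 1 = 6$)
$\left(\left(-12 - D\right) + 145\right)^{2} = \left(\left(-12 - 6\right) + 145\right)^{2} = \left(-18 + 145\right)^{2} = 127^{2} = 16129$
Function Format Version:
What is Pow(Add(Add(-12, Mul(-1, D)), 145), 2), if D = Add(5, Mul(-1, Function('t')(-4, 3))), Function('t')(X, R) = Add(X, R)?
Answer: 16129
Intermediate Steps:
Function('t')(X, R) = Add(R, X)
D = 6 (D = Add(5, Mul(-1, Add(3, -4))) = Add(5, Mul(-1, -1)) = Add(5, 1) = 6)
Pow(Add(Add(-12, Mul(-1, D)), 145), 2) = Pow(Add(Add(-12, Mul(-1, 6)), 145), 2) = Pow(Add(Add(-12, -6), 145), 2) = Pow(Add(-18, 145), 2) = Pow(127, 2) = 16129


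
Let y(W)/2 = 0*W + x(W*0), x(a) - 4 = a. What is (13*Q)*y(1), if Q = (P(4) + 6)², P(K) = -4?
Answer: 416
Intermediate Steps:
x(a) = 4 + a
Q = 4 (Q = (-4 + 6)² = 2² = 4)
y(W) = 8 (y(W) = 2*(0*W + (4 + W*0)) = 2*(0 + (4 + 0)) = 2*(0 + 4) = 2*4 = 8)
(13*Q)*y(1) = (13*4)*8 = 52*8 = 416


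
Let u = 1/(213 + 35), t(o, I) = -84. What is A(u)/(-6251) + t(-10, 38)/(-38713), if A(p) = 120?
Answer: -4120476/241994963 ≈ -0.017027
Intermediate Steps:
u = 1/248 ≈ 0.0040323
A(u)/(-6251) + t(-10, 38)/(-38713) = 120/(-6251) - 84/(-38713) = 120*(-1/6251) - 84*(-1/38713) = -120/6251 + 84/38713 = -4120476/241994963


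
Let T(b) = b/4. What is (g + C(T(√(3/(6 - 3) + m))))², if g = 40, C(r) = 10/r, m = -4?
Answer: 3200/3 - 3200*I*√3/3 ≈ 1066.7 - 1847.5*I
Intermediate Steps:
T(b) = b/4 (T(b) = b*(¼) = b/4)
(g + C(T(√(3/(6 - 3) + m))))² = (40 + 10/((√(3/(6 - 3) - 4)/4)))² = (40 + 10/((√(3/3 - 4)/4)))² = (40 + 10/((√(3*(⅓) - 4)/4)))² = (40 + 10/((√(1 - 4)/4)))² = (40 + 10/((√(-3)/4)))² = (40 + 10/(((I*√3)/4)))² = (40 + 10/((I*√3/4)))² = (40 + 10*(-4*I*√3/3))² = (40 - 40*I*√3/3)²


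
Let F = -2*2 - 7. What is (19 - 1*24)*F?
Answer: 55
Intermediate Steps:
F = -11 (F = -4 - 7 = -11)
(19 - 1*24)*F = (19 - 1*24)*(-11) = (19 - 24)*(-11) = -5*(-11) = 55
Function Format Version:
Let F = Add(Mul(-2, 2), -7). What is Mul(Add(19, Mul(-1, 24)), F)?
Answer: 55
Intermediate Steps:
F = -11 (F = Add(-4, -7) = -11)
Mul(Add(19, Mul(-1, 24)), F) = Mul(Add(19, Mul(-1, 24)), -11) = Mul(Add(19, -24), -11) = Mul(-5, -11) = 55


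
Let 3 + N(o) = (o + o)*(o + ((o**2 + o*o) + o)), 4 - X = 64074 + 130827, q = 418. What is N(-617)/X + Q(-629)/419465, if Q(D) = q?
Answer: 393465675577981/81752470105 ≈ 4812.9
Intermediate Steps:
Q(D) = 418
X = -194897 (X = 4 - (64074 + 130827) = 4 - 1*194901 = 4 - 194901 = -194897)
N(o) = -3 + 2*o*(2*o + 2*o**2) (N(o) = -3 + (o + o)*(o + ((o**2 + o*o) + o)) = -3 + (2*o)*(o + ((o**2 + o**2) + o)) = -3 + (2*o)*(o + (2*o**2 + o)) = -3 + (2*o)*(o + (o + 2*o**2)) = -3 + (2*o)*(2*o + 2*o**2) = -3 + 2*o*(2*o + 2*o**2))
N(-617)/X + Q(-629)/419465 = (-3 + 4*(-617)**2 + 4*(-617)**3)/(-194897) + 418/419465 = (-3 + 4*380689 + 4*(-234885113))*(-1/194897) + 418*(1/419465) = (-3 + 1522756 - 939540452)*(-1/194897) + 418/419465 = -938017699*(-1/194897) + 418/419465 = 938017699/194897 + 418/419465 = 393465675577981/81752470105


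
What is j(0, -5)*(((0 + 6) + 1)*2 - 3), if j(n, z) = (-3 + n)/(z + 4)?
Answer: 33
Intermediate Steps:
j(n, z) = (-3 + n)/(4 + z)
j(0, -5)*(((0 + 6) + 1)*2 - 3) = ((-3 + 0)/(4 - 5))*(((0 + 6) + 1)*2 - 3) = (-3/(-1))*((6 + 1)*2 - 3) = (-1*(-3))*(7*2 - 3) = 3*(14 - 3) = 3*11 = 33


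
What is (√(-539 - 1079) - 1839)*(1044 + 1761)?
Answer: -5158395 + 2805*I*√1618 ≈ -5.1584e+6 + 1.1283e+5*I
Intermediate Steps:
(√(-539 - 1079) - 1839)*(1044 + 1761) = (√(-1618) - 1839)*2805 = (I*√1618 - 1839)*2805 = (-1839 + I*√1618)*2805 = -5158395 + 2805*I*√1618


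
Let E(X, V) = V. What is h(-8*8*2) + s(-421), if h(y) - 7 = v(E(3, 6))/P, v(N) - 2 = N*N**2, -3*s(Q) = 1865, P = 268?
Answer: -246769/402 ≈ -613.85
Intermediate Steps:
s(Q) = -1865/3 (s(Q) = -1/3*1865 = -1865/3)
v(N) = 2 + N**3 (v(N) = 2 + N*N**2 = 2 + N**3)
h(y) = 1047/134 (h(y) = 7 + (2 + 6**3)/268 = 7 + (2 + 216)*(1/268) = 7 + 218*(1/268) = 7 + 109/134 = 1047/134)
h(-8*8*2) + s(-421) = 1047/134 - 1865/3 = -246769/402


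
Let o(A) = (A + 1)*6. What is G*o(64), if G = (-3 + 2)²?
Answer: 390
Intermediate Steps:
G = 1 (G = (-1)² = 1)
o(A) = 6 + 6*A (o(A) = (1 + A)*6 = 6 + 6*A)
G*o(64) = 1*(6 + 6*64) = 1*(6 + 384) = 1*390 = 390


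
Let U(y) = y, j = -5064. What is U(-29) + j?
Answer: -5093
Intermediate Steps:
U(-29) + j = -29 - 5064 = -5093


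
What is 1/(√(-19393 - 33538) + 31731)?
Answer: 31731/1006909292 - I*√52931/1006909292 ≈ 3.1513e-5 - 2.2849e-7*I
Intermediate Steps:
1/(√(-19393 - 33538) + 31731) = 1/(√(-52931) + 31731) = 1/(I*√52931 + 31731) = 1/(31731 + I*√52931)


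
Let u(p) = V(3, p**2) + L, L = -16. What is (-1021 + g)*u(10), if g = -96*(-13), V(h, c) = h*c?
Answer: 64468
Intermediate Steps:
V(h, c) = c*h
g = 1248
u(p) = -16 + 3*p**2 (u(p) = p**2*3 - 16 = 3*p**2 - 16 = -16 + 3*p**2)
(-1021 + g)*u(10) = (-1021 + 1248)*(-16 + 3*10**2) = 227*(-16 + 3*100) = 227*(-16 + 300) = 227*284 = 64468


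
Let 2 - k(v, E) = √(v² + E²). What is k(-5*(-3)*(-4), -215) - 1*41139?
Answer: -41137 - 5*√1993 ≈ -41360.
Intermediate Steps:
k(v, E) = 2 - √(E² + v²) (k(v, E) = 2 - √(v² + E²) = 2 - √(E² + v²))
k(-5*(-3)*(-4), -215) - 1*41139 = (2 - √((-215)² + (-5*(-3)*(-4))²)) - 1*41139 = (2 - √(46225 + (15*(-4))²)) - 41139 = (2 - √(46225 + (-60)²)) - 41139 = (2 - √(46225 + 3600)) - 41139 = (2 - √49825) - 41139 = (2 - 5*√1993) - 41139 = -41137 - 5*√1993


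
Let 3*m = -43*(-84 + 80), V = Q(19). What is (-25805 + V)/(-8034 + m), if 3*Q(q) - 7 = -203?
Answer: 77611/23930 ≈ 3.2433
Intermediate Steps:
Q(q) = -196/3 (Q(q) = 7/3 + (1/3)*(-203) = 7/3 - 203/3 = -196/3)
V = -196/3 ≈ -65.333
m = 172/3 (m = (-43*(-84 + 80))/3 = (-43*(-4))/3 = (1/3)*172 = 172/3 ≈ 57.333)
(-25805 + V)/(-8034 + m) = (-25805 - 196/3)/(-8034 + 172/3) = -77611/(3*(-23930/3)) = -77611/3*(-3/23930) = 77611/23930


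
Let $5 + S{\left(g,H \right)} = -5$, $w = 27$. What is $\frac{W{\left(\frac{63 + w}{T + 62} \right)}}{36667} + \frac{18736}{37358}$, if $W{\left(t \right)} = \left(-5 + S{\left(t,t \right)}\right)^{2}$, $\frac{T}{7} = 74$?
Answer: $\frac{347699231}{684902893} \approx 0.50766$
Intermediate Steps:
$S{\left(g,H \right)} = -10$ ($S{\left(g,H \right)} = -5 - 5 = -10$)
$T = 518$ ($T = 7 \cdot 74 = 518$)
$W{\left(t \right)} = 225$ ($W{\left(t \right)} = \left(-5 - 10\right)^{2} = \left(-15\right)^{2} = 225$)
$\frac{W{\left(\frac{63 + w}{T + 62} \right)}}{36667} + \frac{18736}{37358} = \frac{225}{36667} + \frac{18736}{37358} = 225 \cdot \frac{1}{36667} + 18736 \cdot \frac{1}{37358} = \frac{225}{36667} + \frac{9368}{18679} = \frac{347699231}{684902893}$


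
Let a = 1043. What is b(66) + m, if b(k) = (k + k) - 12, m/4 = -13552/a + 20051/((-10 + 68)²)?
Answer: 11511975/125309 ≈ 91.869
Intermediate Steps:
m = -3525105/125309 (m = 4*(-13552/1043 + 20051/((-10 + 68)²)) = 4*(-13552*1/1043 + 20051/(58²)) = 4*(-1936/149 + 20051/3364) = 4*(-3525105/501236) = -3525105/125309 ≈ -28.131)
b(k) = -12 + 2*k (b(k) = 2*k - 12 = -12 + 2*k)
b(66) + m = (-12 + 2*66) - 3525105/125309 = (-12 + 132) - 3525105/125309 = 120 - 3525105/125309 = 11511975/125309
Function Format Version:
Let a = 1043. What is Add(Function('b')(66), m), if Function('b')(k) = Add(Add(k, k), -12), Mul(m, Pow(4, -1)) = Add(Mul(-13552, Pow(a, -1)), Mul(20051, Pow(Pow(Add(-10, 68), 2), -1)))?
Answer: Rational(11511975, 125309) ≈ 91.869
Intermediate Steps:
m = Rational(-3525105, 125309) (m = Mul(4, Add(Mul(-13552, Pow(1043, -1)), Mul(20051, Pow(Pow(Add(-10, 68), 2), -1)))) = Mul(4, Add(Mul(-13552, Rational(1, 1043)), Mul(20051, Pow(Pow(58, 2), -1)))) = Mul(4, Add(Rational(-1936, 149), Mul(20051, Pow(3364, -1)))) = Mul(4, Add(Rational(-1936, 149), Mul(20051, Rational(1, 3364)))) = Mul(4, Add(Rational(-1936, 149), Rational(20051, 3364))) = Mul(4, Rational(-3525105, 501236)) = Rational(-3525105, 125309) ≈ -28.131)
Function('b')(k) = Add(-12, Mul(2, k)) (Function('b')(k) = Add(Mul(2, k), -12) = Add(-12, Mul(2, k)))
Add(Function('b')(66), m) = Add(Add(-12, Mul(2, 66)), Rational(-3525105, 125309)) = Add(Add(-12, 132), Rational(-3525105, 125309)) = Add(120, Rational(-3525105, 125309)) = Rational(11511975, 125309)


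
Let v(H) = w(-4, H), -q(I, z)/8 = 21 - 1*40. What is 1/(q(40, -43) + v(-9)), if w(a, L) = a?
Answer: 1/148 ≈ 0.0067568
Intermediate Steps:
q(I, z) = 152 (q(I, z) = -8*(21 - 1*40) = -8*(21 - 40) = -8*(-19) = 152)
v(H) = -4
1/(q(40, -43) + v(-9)) = 1/(152 - 4) = 1/148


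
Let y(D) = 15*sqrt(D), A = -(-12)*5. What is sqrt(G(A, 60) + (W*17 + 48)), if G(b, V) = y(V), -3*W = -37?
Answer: sqrt(2319 + 270*sqrt(15))/3 ≈ 19.335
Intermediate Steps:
W = 37/3 (W = -1/3*(-37) = 37/3 ≈ 12.333)
A = 60 (A = -6*(-10) = 60)
G(b, V) = 15*sqrt(V)
sqrt(G(A, 60) + (W*17 + 48)) = sqrt(15*sqrt(60) + ((37/3)*17 + 48)) = sqrt(15*(2*sqrt(15)) + (629/3 + 48)) = sqrt(30*sqrt(15) + 773/3) = sqrt(773/3 + 30*sqrt(15))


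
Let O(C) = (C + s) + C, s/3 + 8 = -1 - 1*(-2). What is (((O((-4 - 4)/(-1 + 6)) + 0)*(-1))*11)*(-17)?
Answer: -22627/5 ≈ -4525.4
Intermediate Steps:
s = -21 (s = -24 + 3*(-1 - 1*(-2)) = -24 + 3*(-1 + 2) = -24 + 3*1 = -24 + 3 = -21)
O(C) = -21 + 2*C (O(C) = (C - 21) + C = (-21 + C) + C = -21 + 2*C)
(((O((-4 - 4)/(-1 + 6)) + 0)*(-1))*11)*(-17) = ((((-21 + 2*((-4 - 4)/(-1 + 6))) + 0)*(-1))*11)*(-17) = ((((-21 + 2*(-8/5)) + 0)*(-1))*11)*(-17) = ((((-21 - 16/5) + 0)*(-1))*11)*(-17) = (((-121/5 + 0)*(-1))*11)*(-17) = (-121/5*(-1)*11)*(-17) = ((121/5)*11)*(-17) = (1331/5)*(-17) = -22627/5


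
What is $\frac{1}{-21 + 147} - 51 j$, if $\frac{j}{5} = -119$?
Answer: $\frac{3823471}{126} \approx 30345.0$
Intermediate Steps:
$j = -595$ ($j = 5 \left(-119\right) = -595$)
$\frac{1}{-21 + 147} - 51 j = \frac{1}{-21 + 147} - -30345 = \frac{1}{126} + 30345 = \frac{3823471}{126}$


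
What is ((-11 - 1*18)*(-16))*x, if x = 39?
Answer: 18096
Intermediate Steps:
((-11 - 1*18)*(-16))*x = ((-11 - 1*18)*(-16))*39 = ((-11 - 18)*(-16))*39 = -29*(-16)*39 = 464*39 = 18096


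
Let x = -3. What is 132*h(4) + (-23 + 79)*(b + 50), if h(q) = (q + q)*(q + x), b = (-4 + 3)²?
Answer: 3912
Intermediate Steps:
b = 1 (b = (-1)² = 1)
h(q) = 2*q*(-3 + q) (h(q) = (q + q)*(q - 3) = (2*q)*(-3 + q) = 2*q*(-3 + q))
132*h(4) + (-23 + 79)*(b + 50) = 132*(2*4*(-3 + 4)) + (-23 + 79)*(1 + 50) = 132*(2*4*1) + 56*51 = 132*8 + 2856 = 1056 + 2856 = 3912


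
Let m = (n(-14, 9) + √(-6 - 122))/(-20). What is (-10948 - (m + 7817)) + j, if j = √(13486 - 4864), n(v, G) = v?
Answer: -187657/10 + 3*√958 + 2*I*√2/5 ≈ -18673.0 + 0.56569*I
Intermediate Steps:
j = 3*√958 (j = √8622 = 3*√958 ≈ 92.855)
m = 7/10 - 2*I*√2/5 (m = (-14 + √(-6 - 122))/(-20) = -(-14 + √(-128))/20 = -(-14 + 8*I*√2)/20 = 7/10 - 2*I*√2/5 ≈ 0.7 - 0.56569*I)
(-10948 - (m + 7817)) + j = (-10948 - ((7/10 - 2*I*√2/5) + 7817)) + 3*√958 = (-10948 - (78177/10 - 2*I*√2/5)) + 3*√958 = (-10948 + (-78177/10 + 2*I*√2/5)) + 3*√958 = (-187657/10 + 2*I*√2/5) + 3*√958 = -187657/10 + 3*√958 + 2*I*√2/5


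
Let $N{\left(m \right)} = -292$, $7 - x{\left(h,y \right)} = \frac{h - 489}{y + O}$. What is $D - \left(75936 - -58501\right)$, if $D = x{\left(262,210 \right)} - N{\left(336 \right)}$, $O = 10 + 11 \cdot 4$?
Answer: $- \frac{35412205}{264} \approx -1.3414 \cdot 10^{5}$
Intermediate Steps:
$O = 54$ ($O = 10 + 44 = 54$)
$x{\left(h,y \right)} = 7 - \frac{-489 + h}{54 + y}$ ($x{\left(h,y \right)} = 7 - \frac{h - 489}{y + 54} = 7 - \frac{-489 + h}{54 + y}$)
$D = \frac{79163}{264}$ ($D = \frac{867 - 262 + 7 \cdot 210}{54 + 210} - -292 = \frac{867 - 262 + 1470}{264} + 292 = \frac{1}{264} \cdot 2075 + 292 = \frac{2075}{264} + 292 = \frac{79163}{264} \approx 299.86$)
$D - \left(75936 - -58501\right) = \frac{79163}{264} - \left(75936 - -58501\right) = \frac{79163}{264} - \left(75936 + 58501\right) = \frac{79163}{264} - 134437 = - \frac{35412205}{264}$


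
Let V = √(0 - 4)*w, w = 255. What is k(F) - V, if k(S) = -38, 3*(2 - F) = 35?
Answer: -38 - 510*I ≈ -38.0 - 510.0*I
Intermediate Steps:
F = -29/3 (F = 2 - ⅓*35 = 2 - 35/3 = -29/3 ≈ -9.6667)
V = 510*I (V = √(0 - 4)*255 = √(-4)*255 = (2*I)*255 = 510*I ≈ 510.0*I)
k(F) - V = -38 - 510*I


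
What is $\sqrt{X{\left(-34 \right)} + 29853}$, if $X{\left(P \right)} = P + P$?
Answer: $\sqrt{29785} \approx 172.58$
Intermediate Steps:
$X{\left(P \right)} = 2 P$
$\sqrt{X{\left(-34 \right)} + 29853} = \sqrt{2 \left(-34\right) + 29853} = \sqrt{-68 + 29853} = \sqrt{29785}$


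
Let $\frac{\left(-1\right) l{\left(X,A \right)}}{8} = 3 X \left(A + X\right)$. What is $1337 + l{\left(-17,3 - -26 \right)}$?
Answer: $6233$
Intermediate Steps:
$l{\left(X,A \right)} = - 24 X \left(A + X\right)$ ($l{\left(X,A \right)} = - 8 \cdot 3 X \left(A + X\right) = - 24 X \left(A + X\right)$)
$1337 + l{\left(-17,3 - -26 \right)} = 1337 - - 408 \left(\left(3 - -26\right) - 17\right) = 1337 - - 408 \left(\left(3 + 26\right) - 17\right) = 1337 - - 408 \left(29 - 17\right) = 1337 - \left(-408\right) 12 = 1337 + 4896 = 6233$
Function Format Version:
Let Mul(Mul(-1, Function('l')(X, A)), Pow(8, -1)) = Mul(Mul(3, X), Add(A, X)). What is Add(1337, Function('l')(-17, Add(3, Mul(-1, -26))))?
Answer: 6233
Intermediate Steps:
Function('l')(X, A) = Mul(-24, X, Add(A, X)) (Function('l')(X, A) = Mul(-8, Mul(Mul(3, X), Add(A, X))) = Mul(-8, Mul(3, X, Add(A, X))) = Mul(-24, X, Add(A, X)))
Add(1337, Function('l')(-17, Add(3, Mul(-1, -26)))) = Add(1337, Mul(-24, -17, Add(Add(3, Mul(-1, -26)), -17))) = Add(1337, Mul(-24, -17, Add(Add(3, 26), -17))) = Add(1337, Mul(-24, -17, Add(29, -17))) = Add(1337, Mul(-24, -17, 12)) = Add(1337, 4896) = 6233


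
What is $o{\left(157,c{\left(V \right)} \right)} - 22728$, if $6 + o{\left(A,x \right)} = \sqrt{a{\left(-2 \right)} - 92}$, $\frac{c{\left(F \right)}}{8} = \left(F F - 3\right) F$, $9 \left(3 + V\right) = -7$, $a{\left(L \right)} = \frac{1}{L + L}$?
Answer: $-22734 + \frac{3 i \sqrt{41}}{2} \approx -22734.0 + 9.6047 i$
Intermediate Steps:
$a{\left(L \right)} = \frac{1}{2 L}$
$V = - \frac{34}{9}$ ($V = -3 + \frac{1}{9} \left(-7\right) = -3 - \frac{7}{9} = - \frac{34}{9} \approx -3.7778$)
$c{\left(F \right)} = 8 F \left(-3 + F^{2}\right)$ ($c{\left(F \right)} = 8 \left(F F - 3\right) F = 8 \left(F^{2} - 3\right) F = 8 \left(-3 + F^{2}\right) F = 8 F \left(-3 + F^{2}\right)$)
$o{\left(A,x \right)} = -6 + \frac{3 i \sqrt{41}}{2}$ ($o{\left(A,x \right)} = -6 + \sqrt{\frac{1}{2 \left(-2\right)} - 92} = -6 + \sqrt{\frac{1}{2} \left(- \frac{1}{2}\right) - 92} = -6 + \sqrt{- \frac{1}{4} - 92} = -6 + \sqrt{- \frac{369}{4}} = -6 + \frac{3 i \sqrt{41}}{2}$)
$o{\left(157,c{\left(V \right)} \right)} - 22728 = \left(-6 + \frac{3 i \sqrt{41}}{2}\right) - 22728 = -22734 + \frac{3 i \sqrt{41}}{2}$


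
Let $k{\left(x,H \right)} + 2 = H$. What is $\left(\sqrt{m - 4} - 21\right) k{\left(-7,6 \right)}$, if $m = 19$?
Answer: $-84 + 4 \sqrt{15} \approx -68.508$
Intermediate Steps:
$k{\left(x,H \right)} = -2 + H$
$\left(\sqrt{m - 4} - 21\right) k{\left(-7,6 \right)} = \left(\sqrt{19 - 4} - 21\right) \left(-2 + 6\right) = \left(\sqrt{15} - 21\right) 4 = \left(-21 + \sqrt{15}\right) 4 = -84 + 4 \sqrt{15}$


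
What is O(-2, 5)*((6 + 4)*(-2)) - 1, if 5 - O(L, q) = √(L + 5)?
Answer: -101 + 20*√3 ≈ -66.359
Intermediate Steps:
O(L, q) = 5 - √(5 + L) (O(L, q) = 5 - √(L + 5) = 5 - √(5 + L))
O(-2, 5)*((6 + 4)*(-2)) - 1 = (5 - √(5 - 2))*((6 + 4)*(-2)) - 1 = (5 - √3)*(10*(-2)) - 1 = (5 - √3)*(-20) - 1 = (-100 + 20*√3) - 1 = -101 + 20*√3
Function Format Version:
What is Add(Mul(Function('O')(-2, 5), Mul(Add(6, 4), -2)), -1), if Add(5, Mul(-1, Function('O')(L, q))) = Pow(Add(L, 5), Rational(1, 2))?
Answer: Add(-101, Mul(20, Pow(3, Rational(1, 2)))) ≈ -66.359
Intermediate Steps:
Function('O')(L, q) = Add(5, Mul(-1, Pow(Add(5, L), Rational(1, 2)))) (Function('O')(L, q) = Add(5, Mul(-1, Pow(Add(L, 5), Rational(1, 2)))) = Add(5, Mul(-1, Pow(Add(5, L), Rational(1, 2)))))
Add(Mul(Function('O')(-2, 5), Mul(Add(6, 4), -2)), -1) = Add(Mul(Add(5, Mul(-1, Pow(Add(5, -2), Rational(1, 2)))), Mul(Add(6, 4), -2)), -1) = Add(Mul(Add(5, Mul(-1, Pow(3, Rational(1, 2)))), Mul(10, -2)), -1) = Add(Mul(Add(5, Mul(-1, Pow(3, Rational(1, 2)))), -20), -1) = Add(Add(-100, Mul(20, Pow(3, Rational(1, 2)))), -1) = Add(-101, Mul(20, Pow(3, Rational(1, 2))))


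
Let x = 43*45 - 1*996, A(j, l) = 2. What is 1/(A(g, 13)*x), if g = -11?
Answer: 1/1878 ≈ 0.00053248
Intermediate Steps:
x = 939 (x = 1935 - 996 = 939)
1/(A(g, 13)*x) = 1/(2*939) = 1/1878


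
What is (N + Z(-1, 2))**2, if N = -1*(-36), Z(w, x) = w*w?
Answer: 1369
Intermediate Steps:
Z(w, x) = w**2
N = 36
(N + Z(-1, 2))**2 = (36 + (-1)**2)**2 = (36 + 1)**2 = 37**2 = 1369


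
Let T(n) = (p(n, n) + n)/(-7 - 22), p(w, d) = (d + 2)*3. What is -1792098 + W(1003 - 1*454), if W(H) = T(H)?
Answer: -51973044/29 ≈ -1.7922e+6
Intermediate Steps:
p(w, d) = 6 + 3*d (p(w, d) = (2 + d)*3 = 6 + 3*d)
T(n) = -6/29 - 4*n/29 (T(n) = ((6 + 3*n) + n)/(-7 - 22) = (6 + 4*n)/(-29) = (6 + 4*n)*(-1/29) = -6/29 - 4*n/29)
W(H) = -6/29 - 4*H/29
-1792098 + W(1003 - 1*454) = -1792098 + (-6/29 - 4*(1003 - 1*454)/29) = -1792098 + (-6/29 - 4*(1003 - 454)/29) = -1792098 + (-6/29 - 4/29*549) = -1792098 + (-6/29 - 2196/29) = -1792098 - 2202/29 = -51973044/29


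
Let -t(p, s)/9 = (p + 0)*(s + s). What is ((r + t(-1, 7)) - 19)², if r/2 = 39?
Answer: 34225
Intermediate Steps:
r = 78 (r = 2*39 = 78)
t(p, s) = -18*p*s (t(p, s) = -9*(p + 0)*(s + s) = -9*p*2*s = -18*p*s)
((r + t(-1, 7)) - 19)² = ((78 - 18*(-1)*7) - 19)² = ((78 + 126) - 19)² = (204 - 19)² = 185² = 34225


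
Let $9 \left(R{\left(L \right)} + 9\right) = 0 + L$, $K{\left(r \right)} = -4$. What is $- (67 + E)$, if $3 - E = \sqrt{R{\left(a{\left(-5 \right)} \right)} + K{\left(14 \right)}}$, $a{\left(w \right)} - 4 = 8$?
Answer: $-70 + \frac{i \sqrt{105}}{3} \approx -70.0 + 3.4156 i$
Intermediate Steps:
$a{\left(w \right)} = 12$ ($a{\left(w \right)} = 4 + 8 = 12$)
$R{\left(L \right)} = -9 + \frac{L}{9}$ ($R{\left(L \right)} = -9 + \frac{0 + L}{9} = -9 + \frac{L}{9}$)
$E = 3 - \frac{i \sqrt{105}}{3}$ ($E = 3 - \sqrt{\left(-9 + \frac{1}{9} \cdot 12\right) - 4} = 3 - \sqrt{\left(-9 + \frac{4}{3}\right) - 4} = 3 - \sqrt{- \frac{23}{3} - 4} = 3 - \sqrt{- \frac{35}{3}} = 3 - \frac{i \sqrt{105}}{3} \approx 3.0 - 3.4156 i$)
$- (67 + E) = - (67 + \left(3 - \frac{i \sqrt{105}}{3}\right)) = - (70 - \frac{i \sqrt{105}}{3}) = -70 + \frac{i \sqrt{105}}{3}$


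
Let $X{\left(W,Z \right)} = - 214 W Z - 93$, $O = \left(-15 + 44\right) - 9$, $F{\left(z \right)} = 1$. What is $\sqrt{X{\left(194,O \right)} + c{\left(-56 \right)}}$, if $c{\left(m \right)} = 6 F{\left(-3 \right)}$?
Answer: $i \sqrt{830407} \approx 911.27 i$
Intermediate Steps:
$c{\left(m \right)} = 6$ ($c{\left(m \right)} = 6 \cdot 1 = 6$)
$O = 20$ ($O = 29 - 9 = 20$)
$X{\left(W,Z \right)} = -93 - 214 W Z$ ($X{\left(W,Z \right)} = - 214 W Z - 93 = -93 - 214 W Z$)
$\sqrt{X{\left(194,O \right)} + c{\left(-56 \right)}} = \sqrt{\left(-93 - 41516 \cdot 20\right) + 6} = \sqrt{\left(-93 - 830320\right) + 6} = \sqrt{-830413 + 6} = \sqrt{-830407} = i \sqrt{830407}$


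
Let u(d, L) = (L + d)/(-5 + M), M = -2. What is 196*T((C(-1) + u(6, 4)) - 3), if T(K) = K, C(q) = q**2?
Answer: -672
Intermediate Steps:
u(d, L) = -L/7 - d/7 (u(d, L) = (L + d)/(-5 - 2) = (L + d)/(-7) = (L + d)*(-1/7) = -L/7 - d/7)
196*T((C(-1) + u(6, 4)) - 3) = 196*(((-1)**2 + (-1/7*4 - 1/7*6)) - 3) = 196*((1 + (-4/7 - 6/7)) - 3) = 196*((1 - 10/7) - 3) = 196*(-3/7 - 3) = 196*(-24/7) = -672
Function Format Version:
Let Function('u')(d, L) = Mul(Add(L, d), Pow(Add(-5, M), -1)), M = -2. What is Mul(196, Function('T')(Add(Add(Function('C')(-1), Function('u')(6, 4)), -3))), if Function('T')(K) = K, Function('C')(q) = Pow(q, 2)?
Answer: -672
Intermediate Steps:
Function('u')(d, L) = Add(Mul(Rational(-1, 7), L), Mul(Rational(-1, 7), d)) (Function('u')(d, L) = Mul(Add(L, d), Pow(Add(-5, -2), -1)) = Mul(Add(L, d), Pow(-7, -1)) = Mul(Add(L, d), Rational(-1, 7)) = Add(Mul(Rational(-1, 7), L), Mul(Rational(-1, 7), d)))
Mul(196, Function('T')(Add(Add(Function('C')(-1), Function('u')(6, 4)), -3))) = Mul(196, Add(Add(Pow(-1, 2), Add(Mul(Rational(-1, 7), 4), Mul(Rational(-1, 7), 6))), -3)) = Mul(196, Add(Add(1, Add(Rational(-4, 7), Rational(-6, 7))), -3)) = Mul(196, Add(Add(1, Rational(-10, 7)), -3)) = Mul(196, Add(Rational(-3, 7), -3)) = Mul(196, Rational(-24, 7)) = -672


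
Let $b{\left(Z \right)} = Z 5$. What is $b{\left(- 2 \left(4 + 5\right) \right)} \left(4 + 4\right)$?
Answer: $-720$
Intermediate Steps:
$b{\left(Z \right)} = 5 Z$
$b{\left(- 2 \left(4 + 5\right) \right)} \left(4 + 4\right) = 5 \left(- 2 \left(4 + 5\right)\right) \left(4 + 4\right) = 5 \left(\left(-2\right) 9\right) 8 = 5 \left(-18\right) 8 = \left(-90\right) 8 = -720$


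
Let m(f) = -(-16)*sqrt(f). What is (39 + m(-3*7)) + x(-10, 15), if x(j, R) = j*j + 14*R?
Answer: 349 + 16*I*sqrt(21) ≈ 349.0 + 73.321*I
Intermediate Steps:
m(f) = 16*sqrt(f)
x(j, R) = j**2 + 14*R
(39 + m(-3*7)) + x(-10, 15) = (39 + 16*sqrt(-3*7)) + ((-10)**2 + 14*15) = (39 + 16*sqrt(-21)) + (100 + 210) = (39 + 16*(I*sqrt(21))) + 310 = (39 + 16*I*sqrt(21)) + 310 = 349 + 16*I*sqrt(21)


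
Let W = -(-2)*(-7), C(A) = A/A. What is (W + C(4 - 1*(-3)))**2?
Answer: 169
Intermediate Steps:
C(A) = 1
W = -14 (W = -2*7 = -14)
(W + C(4 - 1*(-3)))**2 = (-14 + 1)**2 = (-13)**2 = 169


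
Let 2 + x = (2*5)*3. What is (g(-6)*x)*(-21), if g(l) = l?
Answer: 3528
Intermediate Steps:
x = 28 (x = -2 + (2*5)*3 = -2 + 10*3 = -2 + 30 = 28)
(g(-6)*x)*(-21) = -6*28*(-21) = -168*(-21) = 3528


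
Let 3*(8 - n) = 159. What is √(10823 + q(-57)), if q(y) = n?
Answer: √10778 ≈ 103.82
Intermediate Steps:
n = -45 (n = 8 - ⅓*159 = 8 - 53 = -45)
q(y) = -45
√(10823 + q(-57)) = √(10823 - 45) = √10778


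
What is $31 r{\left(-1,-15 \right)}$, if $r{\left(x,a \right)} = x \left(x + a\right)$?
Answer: $496$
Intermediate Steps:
$r{\left(x,a \right)} = x \left(a + x\right)$
$31 r{\left(-1,-15 \right)} = 31 \left(- (-15 - 1)\right) = 31 \left(\left(-1\right) \left(-16\right)\right) = 31 \cdot 16 = 496$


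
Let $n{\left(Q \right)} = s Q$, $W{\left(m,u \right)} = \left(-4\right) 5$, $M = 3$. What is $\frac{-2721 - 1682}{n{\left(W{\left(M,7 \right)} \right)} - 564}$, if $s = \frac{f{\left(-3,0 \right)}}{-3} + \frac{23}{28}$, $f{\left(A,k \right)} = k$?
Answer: $\frac{1813}{239} \approx 7.5858$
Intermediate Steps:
$W{\left(m,u \right)} = -20$
$s = \frac{23}{28}$ ($s = \frac{0}{-3} + \frac{23}{28} = 0 \left(- \frac{1}{3}\right) + 23 \cdot \frac{1}{28} = 0 + \frac{23}{28} = \frac{23}{28} \approx 0.82143$)
$n{\left(Q \right)} = \frac{23 Q}{28}$
$\frac{-2721 - 1682}{n{\left(W{\left(M,7 \right)} \right)} - 564} = \frac{-2721 - 1682}{\frac{23}{28} \left(-20\right) - 564} = - \frac{4403}{- \frac{115}{7} - 564} = - \frac{4403}{- \frac{4063}{7}} = \left(-4403\right) \left(- \frac{7}{4063}\right) = \frac{1813}{239}$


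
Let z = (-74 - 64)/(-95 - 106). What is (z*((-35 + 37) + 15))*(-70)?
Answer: -54740/67 ≈ -817.01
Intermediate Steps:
z = 46/67 (z = -138/(-201) = -138*(-1/201) = 46/67 ≈ 0.68657)
(z*((-35 + 37) + 15))*(-70) = (46*((-35 + 37) + 15)/67)*(-70) = (46*(2 + 15)/67)*(-70) = ((46/67)*17)*(-70) = (782/67)*(-70) = -54740/67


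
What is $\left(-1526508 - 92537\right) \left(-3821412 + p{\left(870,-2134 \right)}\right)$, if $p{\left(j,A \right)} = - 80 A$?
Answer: $5910634629140$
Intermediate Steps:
$\left(-1526508 - 92537\right) \left(-3821412 + p{\left(870,-2134 \right)}\right) = \left(-1526508 - 92537\right) \left(-3821412 - -170720\right) = - 1619045 \left(-3821412 + 170720\right) = \left(-1619045\right) \left(-3650692\right) = 5910634629140$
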